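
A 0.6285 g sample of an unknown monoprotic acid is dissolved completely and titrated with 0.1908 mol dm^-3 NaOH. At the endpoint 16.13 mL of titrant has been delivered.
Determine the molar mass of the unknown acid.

n(NaOH) = 0.01613 L × 0.1908 mol/L = 3.078 × 10^-3 mol
n(HA) = 3.078 × 10^-3 mol (1:1 ratio)
M = m / n = 0.6285 g / 3.078 × 10^-3 mol = 204.2 g/mol

204.2 g/mol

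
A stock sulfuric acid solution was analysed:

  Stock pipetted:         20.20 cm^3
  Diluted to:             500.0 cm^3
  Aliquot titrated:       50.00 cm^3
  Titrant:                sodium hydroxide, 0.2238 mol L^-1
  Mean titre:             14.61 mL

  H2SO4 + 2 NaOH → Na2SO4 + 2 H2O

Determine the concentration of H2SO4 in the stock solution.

0.8093 mol/L

n(NaOH) = 0.01461 × 0.2238 = 3.270 × 10^-3 mol
From the 1:2 ratio, n(H2SO4) in the aliquot = 1/2 × 3.270 × 10^-3 = 1.635 × 10^-3 mol
[H2SO4]_dilute = 1.635 × 10^-3 / 0.05000 = 0.03270 mol/L
Dilution factor = 500.0 / 20.20 = 24.75
[H2SO4]_stock = 0.03270 × 24.75 = 0.8093 mol/L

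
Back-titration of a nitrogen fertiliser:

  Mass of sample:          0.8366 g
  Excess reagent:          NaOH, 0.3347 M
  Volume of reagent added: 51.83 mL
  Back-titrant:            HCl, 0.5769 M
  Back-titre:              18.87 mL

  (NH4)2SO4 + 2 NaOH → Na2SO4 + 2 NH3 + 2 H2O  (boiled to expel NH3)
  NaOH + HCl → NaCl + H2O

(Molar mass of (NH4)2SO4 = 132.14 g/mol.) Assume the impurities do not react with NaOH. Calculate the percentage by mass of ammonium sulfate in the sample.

51.03 %

n(NaOH) added = 0.05183 × 0.3347 = 0.01735 mol
n(HCl) used in back-titration = 0.01887 × 0.5769 = 0.01089 mol
n(NaOH) left over = 0.01089 mol (1:1 ratio)
n(NaOH) consumed by analyte = 0.01735 − 0.01089 = 6.461 × 10^-3 mol
From the 1:2 ratio, n((NH4)2SO4) = 1/2 × 6.461 × 10^-3 = 3.231 × 10^-3 mol
mass of (NH4)2SO4 = 3.231 × 10^-3 × 132.14 = 0.4269 g
% (NH4)2SO4 = 0.4269 / 0.8366 × 100 = 51.03 %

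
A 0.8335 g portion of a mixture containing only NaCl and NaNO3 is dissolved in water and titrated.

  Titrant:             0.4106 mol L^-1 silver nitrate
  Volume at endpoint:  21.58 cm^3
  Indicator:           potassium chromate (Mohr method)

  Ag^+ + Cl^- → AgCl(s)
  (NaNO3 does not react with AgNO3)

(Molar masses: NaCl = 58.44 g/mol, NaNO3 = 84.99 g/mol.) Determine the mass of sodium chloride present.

0.5178 g

n(AgNO3) = 0.02158 × 0.4106 = 8.861 × 10^-3 mol
Let x = n(NaCl), y = n(NaNO3).
Titrant: 1x = 8.861 × 10^-3;  mass: 58.44x + 84.99y = 0.8335
Solving, x = 8.861 × 10^-3 mol, y = 3.714 × 10^-3 mol
mass of NaCl = 8.861 × 10^-3 × 58.44 = 0.5178 g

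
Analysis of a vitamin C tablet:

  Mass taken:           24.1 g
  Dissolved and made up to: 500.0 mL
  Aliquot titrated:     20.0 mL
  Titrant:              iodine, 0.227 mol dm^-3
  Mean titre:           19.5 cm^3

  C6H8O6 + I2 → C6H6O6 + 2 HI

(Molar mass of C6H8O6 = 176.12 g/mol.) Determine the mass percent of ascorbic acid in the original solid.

80.9 %

n(I2) per titration = 0.0195 × 0.227 = 4.43 × 10^-3 mol
n(C6H8O6) in each aliquot = 4.43 × 10^-3 mol (1:1 ratio)
n(C6H8O6) in the whole flask = 4.43 × 10^-3 × 500.0/20.0 = 0.111 mol
mass of C6H8O6 = 0.111 × 176.12 = 19.5 g
% C6H8O6 = 19.5 / 24.1 × 100 = 80.9 %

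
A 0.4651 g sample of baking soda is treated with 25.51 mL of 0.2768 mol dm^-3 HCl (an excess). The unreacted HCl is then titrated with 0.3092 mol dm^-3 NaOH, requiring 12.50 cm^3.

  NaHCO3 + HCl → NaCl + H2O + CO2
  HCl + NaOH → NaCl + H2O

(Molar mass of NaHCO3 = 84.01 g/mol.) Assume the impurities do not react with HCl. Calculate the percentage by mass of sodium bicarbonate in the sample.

n(HCl) added = 0.02551 × 0.2768 = 7.061 × 10^-3 mol
n(NaOH) used in back-titration = 0.01250 × 0.3092 = 3.865 × 10^-3 mol
n(HCl) left over = 3.865 × 10^-3 mol (1:1 ratio)
n(HCl) consumed by analyte = 7.061 × 10^-3 − 3.865 × 10^-3 = 3.196 × 10^-3 mol
n(NaHCO3) = 3.196 × 10^-3 mol (1:1 ratio)
mass of NaHCO3 = 3.196 × 10^-3 × 84.01 = 0.2685 g
% NaHCO3 = 0.2685 / 0.4651 × 100 = 57.73 %

57.73 %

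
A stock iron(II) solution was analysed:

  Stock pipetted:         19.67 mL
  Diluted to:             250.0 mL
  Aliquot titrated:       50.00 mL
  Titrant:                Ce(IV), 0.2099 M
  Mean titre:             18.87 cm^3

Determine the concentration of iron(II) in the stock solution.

1.007 M

Ce^4+ + Fe^2+ → Ce^3+ + Fe^3+
n(Ce4+) = 0.01887 × 0.2099 = 3.961 × 10^-3 mol
n(Fe2+) in the aliquot = 3.961 × 10^-3 mol (1:1 ratio)
[Fe2+]_dilute = 3.961 × 10^-3 / 0.05000 = 0.07922 mol/L
Dilution factor = 250.0 / 19.67 = 12.71
[Fe2+]_stock = 0.07922 × 12.71 = 1.007 mol/L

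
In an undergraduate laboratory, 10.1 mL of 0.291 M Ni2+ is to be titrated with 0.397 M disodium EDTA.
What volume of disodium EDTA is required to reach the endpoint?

7.40 mL

Ni^2+ + EDTA^4- → [Ni(EDTA)]^2-
n(Ni2+) = 0.0101 L × 0.291 mol/L = 2.94 × 10^-3 mol
n(EDTA) = 2.94 × 10^-3 mol (1:1 stoichiometry)
V(EDTA) = 2.94 × 10^-3 mol / 0.397 mol/L = 0.00740 L = 7.40 mL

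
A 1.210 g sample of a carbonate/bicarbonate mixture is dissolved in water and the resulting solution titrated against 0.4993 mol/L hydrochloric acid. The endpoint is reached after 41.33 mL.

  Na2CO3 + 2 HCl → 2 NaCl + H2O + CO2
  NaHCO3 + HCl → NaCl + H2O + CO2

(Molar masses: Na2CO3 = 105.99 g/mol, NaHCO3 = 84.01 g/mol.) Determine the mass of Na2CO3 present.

0.8947 g

n(HCl) = 0.04133 × 0.4993 = 0.02064 mol
Let x = n(Na2CO3), y = n(NaHCO3).
Titrant: 2x + 1y = 0.02064;  mass: 105.99x + 84.01y = 1.210
Solving, x = 8.442 × 10^-3 mol, y = 3.753 × 10^-3 mol
mass of Na2CO3 = 8.442 × 10^-3 × 105.99 = 0.8947 g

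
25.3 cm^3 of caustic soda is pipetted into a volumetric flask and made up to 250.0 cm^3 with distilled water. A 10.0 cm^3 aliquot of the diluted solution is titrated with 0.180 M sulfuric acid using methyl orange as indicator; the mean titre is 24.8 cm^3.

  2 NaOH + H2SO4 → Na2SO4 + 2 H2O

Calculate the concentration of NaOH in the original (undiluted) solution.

8.82 M

n(H2SO4) = 0.0248 × 0.180 = 4.46 × 10^-3 mol
From the 2:1 ratio, n(NaOH) in the aliquot = 2/1 × 4.46 × 10^-3 = 8.93 × 10^-3 mol
[NaOH]_dilute = 8.93 × 10^-3 / 0.0100 = 0.893 mol/L
Dilution factor = 250.0 / 25.3 = 9.881
[NaOH]_stock = 0.893 × 9.881 = 8.82 mol/L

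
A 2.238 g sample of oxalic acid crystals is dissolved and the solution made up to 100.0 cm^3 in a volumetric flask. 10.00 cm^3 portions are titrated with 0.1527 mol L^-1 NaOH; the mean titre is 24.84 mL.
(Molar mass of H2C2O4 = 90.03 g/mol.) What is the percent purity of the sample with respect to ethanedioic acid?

76.29 %

H2C2O4 + 2 NaOH → Na2C2O4 + 2 H2O
n(NaOH) per titration = 0.02484 × 0.1527 = 3.793 × 10^-3 mol
From the 1:2 ratio, n(H2C2O4) in each aliquot = 1/2 × 3.793 × 10^-3 = 1.897 × 10^-3 mol
n(H2C2O4) in the whole flask = 1.897 × 10^-3 × 100.0/10.00 = 0.01897 mol
mass of H2C2O4 = 0.01897 × 90.03 = 1.707 g
% H2C2O4 = 1.707 / 2.238 × 100 = 76.29 %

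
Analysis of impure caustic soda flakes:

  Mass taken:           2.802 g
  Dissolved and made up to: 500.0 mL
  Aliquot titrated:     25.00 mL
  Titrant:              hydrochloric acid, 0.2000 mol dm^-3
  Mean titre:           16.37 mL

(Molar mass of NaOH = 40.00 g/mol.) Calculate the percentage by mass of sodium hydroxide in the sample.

NaOH + HCl → NaCl + H2O
n(HCl) per titration = 0.01637 × 0.2000 = 3.274 × 10^-3 mol
n(NaOH) in each aliquot = 3.274 × 10^-3 mol (1:1 ratio)
n(NaOH) in the whole flask = 3.274 × 10^-3 × 500.0/25.00 = 0.06548 mol
mass of NaOH = 0.06548 × 40.00 = 2.619 g
% NaOH = 2.619 / 2.802 × 100 = 93.48 %

93.48 %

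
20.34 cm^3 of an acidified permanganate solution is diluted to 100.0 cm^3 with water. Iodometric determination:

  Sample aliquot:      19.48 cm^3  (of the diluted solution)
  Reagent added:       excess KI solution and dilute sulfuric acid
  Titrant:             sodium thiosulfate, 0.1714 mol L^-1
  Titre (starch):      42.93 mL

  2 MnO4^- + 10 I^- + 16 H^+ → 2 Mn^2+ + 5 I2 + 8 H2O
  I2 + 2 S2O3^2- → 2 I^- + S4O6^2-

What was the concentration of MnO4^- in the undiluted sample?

n(S2O3^2-) = 0.04293 × 0.1714 = 7.358 × 10^-3 mol
n(I2) = n(S2O3^2-)/2 = 3.679 × 10^-3 mol
From the 2:5 ratio, n(MnO4^-) in the aliquot = 2/5 × 3.679 × 10^-3 = 1.472 × 10^-3 mol
[MnO4^-]_dilute = 1.472 × 10^-3 / 0.01948 = 0.07555 mol/L
[MnO4^-]_original = 0.07555 × 100.0/20.34 = 0.3714 mol/L

0.3714 mol/L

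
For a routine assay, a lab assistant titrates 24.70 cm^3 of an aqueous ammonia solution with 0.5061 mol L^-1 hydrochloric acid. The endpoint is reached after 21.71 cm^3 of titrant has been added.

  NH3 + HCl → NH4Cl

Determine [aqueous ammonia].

0.4448 mol/L

n(HCl) = 0.02171 L × 0.5061 mol/L = 0.01099 mol
n(NH3) = 0.01099 mol (1:1 mole ratio)
[NH3] = 0.01099 mol / 0.02470 L = 0.4448 mol/L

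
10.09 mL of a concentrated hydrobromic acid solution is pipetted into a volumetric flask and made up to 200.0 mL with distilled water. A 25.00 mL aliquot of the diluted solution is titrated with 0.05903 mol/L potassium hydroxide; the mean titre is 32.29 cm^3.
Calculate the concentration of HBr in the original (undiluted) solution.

HBr + KOH → KBr + H2O
n(KOH) = 0.03229 × 0.05903 = 1.906 × 10^-3 mol
n(HBr) in the aliquot = 1.906 × 10^-3 mol (1:1 ratio)
[HBr]_dilute = 1.906 × 10^-3 / 0.02500 = 0.07624 mol/L
Dilution factor = 200.0 / 10.09 = 19.82
[HBr]_stock = 0.07624 × 19.82 = 1.511 mol/L

1.511 mol/L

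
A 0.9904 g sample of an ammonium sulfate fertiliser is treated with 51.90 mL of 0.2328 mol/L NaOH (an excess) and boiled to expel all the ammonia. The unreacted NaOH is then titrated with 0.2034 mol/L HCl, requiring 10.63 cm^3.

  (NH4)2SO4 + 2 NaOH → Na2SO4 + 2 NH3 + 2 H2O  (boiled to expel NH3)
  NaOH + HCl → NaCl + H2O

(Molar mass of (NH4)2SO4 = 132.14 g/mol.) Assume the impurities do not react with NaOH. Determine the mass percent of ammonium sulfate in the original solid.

66.18 %

n(NaOH) added = 0.05190 × 0.2328 = 0.01208 mol
n(HCl) used in back-titration = 0.01063 × 0.2034 = 2.162 × 10^-3 mol
n(NaOH) left over = 2.162 × 10^-3 mol (1:1 ratio)
n(NaOH) consumed by analyte = 0.01208 − 2.162 × 10^-3 = 9.920 × 10^-3 mol
From the 1:2 ratio, n((NH4)2SO4) = 1/2 × 9.920 × 10^-3 = 4.960 × 10^-3 mol
mass of (NH4)2SO4 = 4.960 × 10^-3 × 132.14 = 0.6554 g
% (NH4)2SO4 = 0.6554 / 0.9904 × 100 = 66.18 %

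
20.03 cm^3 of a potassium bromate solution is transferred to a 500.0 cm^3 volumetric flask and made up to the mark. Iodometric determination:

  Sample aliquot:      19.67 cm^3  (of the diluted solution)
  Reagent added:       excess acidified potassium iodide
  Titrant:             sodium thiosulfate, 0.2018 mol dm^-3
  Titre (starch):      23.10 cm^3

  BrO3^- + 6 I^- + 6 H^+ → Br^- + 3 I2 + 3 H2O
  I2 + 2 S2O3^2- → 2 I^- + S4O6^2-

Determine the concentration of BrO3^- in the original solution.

0.9860 mol/L

n(S2O3^2-) = 0.02310 × 0.2018 = 4.662 × 10^-3 mol
n(I2) = n(S2O3^2-)/2 = 2.331 × 10^-3 mol
From the 1:3 ratio, n(BrO3^-) in the aliquot = 1/3 × 2.331 × 10^-3 = 7.769 × 10^-4 mol
[BrO3^-]_dilute = 7.769 × 10^-4 / 0.01967 = 0.03950 mol/L
[BrO3^-]_original = 0.03950 × 500.0/20.03 = 0.9860 mol/L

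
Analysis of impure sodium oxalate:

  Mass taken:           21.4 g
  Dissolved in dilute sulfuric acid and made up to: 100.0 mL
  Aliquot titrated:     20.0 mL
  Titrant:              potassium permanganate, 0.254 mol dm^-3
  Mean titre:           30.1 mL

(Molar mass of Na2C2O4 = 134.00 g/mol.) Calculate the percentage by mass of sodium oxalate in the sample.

2 MnO4^- + 5 C2O4^2- + 16 H^+ → 2 Mn^2+ + 10 CO2 + 8 H2O
n(KMnO4) per titration = 0.0301 × 0.254 = 7.65 × 10^-3 mol
From the 5:2 ratio, n(Na2C2O4) in each aliquot = 5/2 × 7.65 × 10^-3 = 0.0191 mol
n(Na2C2O4) in the whole flask = 0.0191 × 100.0/20.0 = 0.0956 mol
mass of Na2C2O4 = 0.0956 × 134.00 = 12.8 g
% Na2C2O4 = 12.8 / 21.4 × 100 = 59.8 %

59.8 %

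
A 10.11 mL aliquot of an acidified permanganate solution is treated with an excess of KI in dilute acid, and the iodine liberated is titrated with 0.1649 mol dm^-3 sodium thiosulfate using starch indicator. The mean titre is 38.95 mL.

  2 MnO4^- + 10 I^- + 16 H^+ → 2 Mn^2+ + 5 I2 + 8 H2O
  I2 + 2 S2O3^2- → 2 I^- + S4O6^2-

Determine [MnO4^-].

n(S2O3^2-) = 0.03895 × 0.1649 = 6.423 × 10^-3 mol
n(I2) = n(S2O3^2-)/2 = 3.211 × 10^-3 mol
From the 2:5 ratio, n(MnO4^-) in the aliquot = 2/5 × 3.211 × 10^-3 = 1.285 × 10^-3 mol
[MnO4^-] = 1.285 × 10^-3 / 0.01011 = 0.1271 mol/L

0.1271 mol/L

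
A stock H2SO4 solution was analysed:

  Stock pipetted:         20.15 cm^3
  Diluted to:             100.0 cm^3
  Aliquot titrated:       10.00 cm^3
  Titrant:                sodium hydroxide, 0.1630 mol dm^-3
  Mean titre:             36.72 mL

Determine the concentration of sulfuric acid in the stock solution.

H2SO4 + 2 NaOH → Na2SO4 + 2 H2O
n(NaOH) = 0.03672 × 0.1630 = 5.985 × 10^-3 mol
From the 1:2 ratio, n(H2SO4) in the aliquot = 1/2 × 5.985 × 10^-3 = 2.993 × 10^-3 mol
[H2SO4]_dilute = 2.993 × 10^-3 / 0.01000 = 0.2993 mol/L
Dilution factor = 100.0 / 20.15 = 4.963
[H2SO4]_stock = 0.2993 × 4.963 = 1.485 mol/L

1.485 mol/L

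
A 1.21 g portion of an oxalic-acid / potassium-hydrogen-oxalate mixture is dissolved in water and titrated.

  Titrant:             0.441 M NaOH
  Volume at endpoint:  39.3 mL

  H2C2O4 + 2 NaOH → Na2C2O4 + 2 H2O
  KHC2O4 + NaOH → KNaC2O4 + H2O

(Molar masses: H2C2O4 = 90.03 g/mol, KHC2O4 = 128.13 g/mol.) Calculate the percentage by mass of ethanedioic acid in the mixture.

n(NaOH) = 0.0393 × 0.441 = 0.0173 mol
Let x = n(H2C2O4), y = n(KHC2O4).
Titrant: 2x + 1y = 0.0173;  mass: 90.03x + 128.13y = 1.21
Solving, x = 6.08 × 10^-3 mol, y = 5.17 × 10^-3 mol
mass of H2C2O4 = 6.08 × 10^-3 × 90.03 = 0.547 g
% H2C2O4 = 0.547 / 1.21 × 100 = 45.2 %

45.2 %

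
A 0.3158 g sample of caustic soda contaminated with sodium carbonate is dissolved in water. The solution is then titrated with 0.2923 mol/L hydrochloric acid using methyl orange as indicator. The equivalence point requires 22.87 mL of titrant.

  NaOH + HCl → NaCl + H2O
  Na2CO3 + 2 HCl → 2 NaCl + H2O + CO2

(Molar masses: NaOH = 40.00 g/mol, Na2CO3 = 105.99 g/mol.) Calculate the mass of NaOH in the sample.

0.1184 g

n(HCl) = 0.02287 × 0.2923 = 6.685 × 10^-3 mol
Let x = n(NaOH), y = n(Na2CO3).
Titrant: 1x + 2y = 6.685 × 10^-3;  mass: 40.00x + 105.99y = 0.3158
Solving, x = 2.960 × 10^-3 mol, y = 1.862 × 10^-3 mol
mass of NaOH = 2.960 × 10^-3 × 40.00 = 0.1184 g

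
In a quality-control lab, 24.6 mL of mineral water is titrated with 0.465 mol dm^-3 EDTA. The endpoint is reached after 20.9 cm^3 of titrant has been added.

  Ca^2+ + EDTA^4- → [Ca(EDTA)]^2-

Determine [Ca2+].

0.395 mol/L

n(EDTA) = 0.0209 L × 0.465 mol/L = 9.72 × 10^-3 mol
n(Ca2+) = 9.72 × 10^-3 mol (1:1 mole ratio)
[Ca2+] = 9.72 × 10^-3 mol / 0.0246 L = 0.395 mol/L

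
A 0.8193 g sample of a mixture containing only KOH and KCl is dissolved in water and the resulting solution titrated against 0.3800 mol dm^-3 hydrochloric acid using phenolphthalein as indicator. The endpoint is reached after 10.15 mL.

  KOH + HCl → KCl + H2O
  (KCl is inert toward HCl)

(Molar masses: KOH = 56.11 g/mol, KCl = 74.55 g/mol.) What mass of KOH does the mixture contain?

0.2164 g

n(HCl) = 0.01015 × 0.3800 = 3.857 × 10^-3 mol
Let x = n(KOH), y = n(KCl).
Titrant: 1x = 3.857 × 10^-3;  mass: 56.11x + 74.55y = 0.8193
Solving, x = 3.857 × 10^-3 mol, y = 8.087 × 10^-3 mol
mass of KOH = 3.857 × 10^-3 × 56.11 = 0.2164 g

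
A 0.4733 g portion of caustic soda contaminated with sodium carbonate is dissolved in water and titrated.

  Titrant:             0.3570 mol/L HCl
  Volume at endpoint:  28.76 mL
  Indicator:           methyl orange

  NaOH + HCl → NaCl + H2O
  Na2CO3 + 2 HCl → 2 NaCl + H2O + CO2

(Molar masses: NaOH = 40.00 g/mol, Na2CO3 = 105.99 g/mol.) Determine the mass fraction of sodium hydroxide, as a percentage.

46.06 %

n(HCl) = 0.02876 × 0.3570 = 0.01027 mol
Let x = n(NaOH), y = n(Na2CO3).
Titrant: 1x + 2y = 0.01027;  mass: 40.00x + 105.99y = 0.4733
Solving, x = 5.450 × 10^-3 mol, y = 2.409 × 10^-3 mol
mass of NaOH = 5.450 × 10^-3 × 40.00 = 0.2180 g
% NaOH = 0.2180 / 0.4733 × 100 = 46.06 %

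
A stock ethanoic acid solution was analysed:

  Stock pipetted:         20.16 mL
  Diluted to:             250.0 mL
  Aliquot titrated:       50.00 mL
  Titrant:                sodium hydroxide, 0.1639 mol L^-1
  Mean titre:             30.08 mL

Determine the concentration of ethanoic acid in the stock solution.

CH3COOH + NaOH → CH3COONa + H2O
n(NaOH) = 0.03008 × 0.1639 = 4.930 × 10^-3 mol
n(CH3COOH) in the aliquot = 4.930 × 10^-3 mol (1:1 ratio)
[CH3COOH]_dilute = 4.930 × 10^-3 / 0.05000 = 0.09860 mol/L
Dilution factor = 250.0 / 20.16 = 12.40
[CH3COOH]_stock = 0.09860 × 12.40 = 1.223 mol/L

1.223 mol/L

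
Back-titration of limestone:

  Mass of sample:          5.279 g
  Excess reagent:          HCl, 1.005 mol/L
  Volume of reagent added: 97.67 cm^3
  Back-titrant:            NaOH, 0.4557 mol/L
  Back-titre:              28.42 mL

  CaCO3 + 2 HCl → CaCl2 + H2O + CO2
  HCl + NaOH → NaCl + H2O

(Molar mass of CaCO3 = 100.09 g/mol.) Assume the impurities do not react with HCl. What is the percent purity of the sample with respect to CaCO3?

80.78 %

n(HCl) added = 0.09767 × 1.005 = 0.09816 mol
n(NaOH) used in back-titration = 0.02842 × 0.4557 = 0.01295 mol
n(HCl) left over = 0.01295 mol (1:1 ratio)
n(HCl) consumed by analyte = 0.09816 − 0.01295 = 0.08521 mol
From the 1:2 ratio, n(CaCO3) = 1/2 × 0.08521 = 0.04260 mol
mass of CaCO3 = 0.04260 × 100.09 = 4.264 g
% CaCO3 = 4.264 / 5.279 × 100 = 80.78 %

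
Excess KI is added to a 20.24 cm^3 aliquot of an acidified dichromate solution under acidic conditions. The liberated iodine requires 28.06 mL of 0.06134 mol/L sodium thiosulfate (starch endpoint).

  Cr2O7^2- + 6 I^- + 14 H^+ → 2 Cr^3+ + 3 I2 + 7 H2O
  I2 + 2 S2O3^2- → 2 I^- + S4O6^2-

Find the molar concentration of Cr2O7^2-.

0.01417 mol/L

n(S2O3^2-) = 0.02806 × 0.06134 = 1.721 × 10^-3 mol
n(I2) = n(S2O3^2-)/2 = 8.606 × 10^-4 mol
From the 1:3 ratio, n(Cr2O7^2-) in the aliquot = 1/3 × 8.606 × 10^-4 = 2.869 × 10^-4 mol
[Cr2O7^2-] = 2.869 × 10^-4 / 0.02024 = 0.01417 mol/L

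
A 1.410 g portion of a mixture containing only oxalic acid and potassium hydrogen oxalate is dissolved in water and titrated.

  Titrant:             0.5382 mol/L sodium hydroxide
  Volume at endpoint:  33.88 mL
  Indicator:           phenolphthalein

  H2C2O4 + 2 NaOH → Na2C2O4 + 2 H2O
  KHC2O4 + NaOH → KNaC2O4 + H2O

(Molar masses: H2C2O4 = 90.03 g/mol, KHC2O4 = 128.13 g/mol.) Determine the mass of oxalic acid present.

n(NaOH) = 0.03388 × 0.5382 = 0.01823 mol
Let x = n(H2C2O4), y = n(KHC2O4).
Titrant: 2x + 1y = 0.01823;  mass: 90.03x + 128.13y = 1.410
Solving, x = 5.573 × 10^-3 mol, y = 7.089 × 10^-3 mol
mass of H2C2O4 = 5.573 × 10^-3 × 90.03 = 0.5017 g

0.5017 g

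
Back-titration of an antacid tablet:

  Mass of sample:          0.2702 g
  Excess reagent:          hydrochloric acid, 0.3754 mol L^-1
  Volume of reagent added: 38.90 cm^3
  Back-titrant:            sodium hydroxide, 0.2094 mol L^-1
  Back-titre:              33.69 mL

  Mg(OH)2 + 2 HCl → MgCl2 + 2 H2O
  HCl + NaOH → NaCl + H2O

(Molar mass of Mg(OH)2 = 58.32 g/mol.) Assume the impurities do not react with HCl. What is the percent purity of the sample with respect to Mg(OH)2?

n(HCl) added = 0.03890 × 0.3754 = 0.01460 mol
n(NaOH) used in back-titration = 0.03369 × 0.2094 = 7.055 × 10^-3 mol
n(HCl) left over = 7.055 × 10^-3 mol (1:1 ratio)
n(HCl) consumed by analyte = 0.01460 − 7.055 × 10^-3 = 7.548 × 10^-3 mol
From the 1:2 ratio, n(Mg(OH)2) = 1/2 × 7.548 × 10^-3 = 3.774 × 10^-3 mol
mass of Mg(OH)2 = 3.774 × 10^-3 × 58.32 = 0.2201 g
% Mg(OH)2 = 0.2201 / 0.2702 × 100 = 81.46 %

81.46 %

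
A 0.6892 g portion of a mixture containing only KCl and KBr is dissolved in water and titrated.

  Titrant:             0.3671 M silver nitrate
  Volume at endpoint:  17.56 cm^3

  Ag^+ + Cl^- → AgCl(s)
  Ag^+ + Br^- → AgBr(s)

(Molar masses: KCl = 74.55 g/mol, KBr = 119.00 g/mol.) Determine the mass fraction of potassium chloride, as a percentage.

18.96 %

n(AgNO3) = 0.01756 × 0.3671 = 6.446 × 10^-3 mol
Let x = n(KCl), y = n(KBr).
Titrant: 1x + 1y = 6.446 × 10^-3;  mass: 74.55x + 119.00y = 0.6892
Solving, x = 1.753 × 10^-3 mol, y = 4.694 × 10^-3 mol
mass of KCl = 1.753 × 10^-3 × 74.55 = 0.1307 g
% KCl = 0.1307 / 0.6892 × 100 = 18.96 %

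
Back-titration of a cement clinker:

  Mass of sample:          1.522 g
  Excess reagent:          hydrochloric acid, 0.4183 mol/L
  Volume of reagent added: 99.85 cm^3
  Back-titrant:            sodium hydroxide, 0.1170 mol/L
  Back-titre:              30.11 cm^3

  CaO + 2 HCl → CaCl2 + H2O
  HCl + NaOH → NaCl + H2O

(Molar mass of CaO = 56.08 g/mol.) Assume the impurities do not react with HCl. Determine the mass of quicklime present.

n(HCl) added = 0.09985 × 0.4183 = 0.04177 mol
n(NaOH) used in back-titration = 0.03011 × 0.1170 = 3.523 × 10^-3 mol
n(HCl) left over = 3.523 × 10^-3 mol (1:1 ratio)
n(HCl) consumed by analyte = 0.04177 − 3.523 × 10^-3 = 0.03824 mol
From the 1:2 ratio, n(CaO) = 1/2 × 0.03824 = 0.01912 mol
mass of CaO = 0.01912 × 56.08 = 1.072 g

1.072 g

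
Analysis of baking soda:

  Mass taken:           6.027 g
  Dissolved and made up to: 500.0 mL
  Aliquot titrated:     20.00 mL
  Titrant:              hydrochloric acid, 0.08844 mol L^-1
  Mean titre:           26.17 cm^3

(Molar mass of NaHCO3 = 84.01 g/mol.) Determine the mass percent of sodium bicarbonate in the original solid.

NaHCO3 + HCl → NaCl + H2O + CO2
n(HCl) per titration = 0.02617 × 0.08844 = 2.314 × 10^-3 mol
n(NaHCO3) in each aliquot = 2.314 × 10^-3 mol (1:1 ratio)
n(NaHCO3) in the whole flask = 2.314 × 10^-3 × 500.0/20.00 = 0.05786 mol
mass of NaHCO3 = 0.05786 × 84.01 = 4.861 g
% NaHCO3 = 4.861 / 6.027 × 100 = 80.65 %

80.65 %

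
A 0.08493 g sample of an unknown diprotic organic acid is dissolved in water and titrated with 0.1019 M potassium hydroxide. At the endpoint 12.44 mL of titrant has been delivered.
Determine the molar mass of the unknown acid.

n(KOH) = 0.01244 L × 0.1019 mol/L = 1.268 × 10^-3 mol
From the 1:2 ratio, n(H2A) = 1/2 × 1.268 × 10^-3 = 6.338 × 10^-4 mol
M = m / n = 0.08493 g / 6.338 × 10^-4 mol = 134.0 g/mol

134.0 g/mol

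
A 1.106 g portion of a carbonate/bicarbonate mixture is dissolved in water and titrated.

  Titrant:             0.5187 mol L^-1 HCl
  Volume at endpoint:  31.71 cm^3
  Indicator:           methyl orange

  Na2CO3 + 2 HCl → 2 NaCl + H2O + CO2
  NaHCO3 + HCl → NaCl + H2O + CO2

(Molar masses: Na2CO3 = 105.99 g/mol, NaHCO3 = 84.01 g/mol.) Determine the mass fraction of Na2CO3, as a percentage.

n(HCl) = 0.03171 × 0.5187 = 0.01645 mol
Let x = n(Na2CO3), y = n(NaHCO3).
Titrant: 2x + 1y = 0.01645;  mass: 105.99x + 84.01y = 1.106
Solving, x = 4.446 × 10^-3 mol, y = 7.556 × 10^-3 mol
mass of Na2CO3 = 4.446 × 10^-3 × 105.99 = 0.4712 g
% Na2CO3 = 0.4712 / 1.106 × 100 = 42.61 %

42.61 %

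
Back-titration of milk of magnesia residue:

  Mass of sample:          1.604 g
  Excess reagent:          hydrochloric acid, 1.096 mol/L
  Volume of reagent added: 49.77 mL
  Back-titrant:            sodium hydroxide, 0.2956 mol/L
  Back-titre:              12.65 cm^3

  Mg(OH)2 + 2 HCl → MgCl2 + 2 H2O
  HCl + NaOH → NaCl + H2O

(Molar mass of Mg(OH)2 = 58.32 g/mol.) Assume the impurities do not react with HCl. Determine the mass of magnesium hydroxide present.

n(HCl) added = 0.04977 × 1.096 = 0.05455 mol
n(NaOH) used in back-titration = 0.01265 × 0.2956 = 3.739 × 10^-3 mol
n(HCl) left over = 3.739 × 10^-3 mol (1:1 ratio)
n(HCl) consumed by analyte = 0.05455 − 3.739 × 10^-3 = 0.05081 mol
From the 1:2 ratio, n(Mg(OH)2) = 1/2 × 0.05081 = 0.02540 mol
mass of Mg(OH)2 = 0.02540 × 58.32 = 1.482 g

1.482 g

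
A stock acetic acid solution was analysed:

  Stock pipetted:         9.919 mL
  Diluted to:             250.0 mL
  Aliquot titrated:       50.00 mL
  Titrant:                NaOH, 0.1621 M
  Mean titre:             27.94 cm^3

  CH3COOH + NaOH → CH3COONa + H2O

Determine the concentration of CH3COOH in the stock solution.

2.283 M

n(NaOH) = 0.02794 × 0.1621 = 4.529 × 10^-3 mol
n(CH3COOH) in the aliquot = 4.529 × 10^-3 mol (1:1 ratio)
[CH3COOH]_dilute = 4.529 × 10^-3 / 0.05000 = 0.09058 mol/L
Dilution factor = 250.0 / 9.919 = 25.20
[CH3COOH]_stock = 0.09058 × 25.20 = 2.283 mol/L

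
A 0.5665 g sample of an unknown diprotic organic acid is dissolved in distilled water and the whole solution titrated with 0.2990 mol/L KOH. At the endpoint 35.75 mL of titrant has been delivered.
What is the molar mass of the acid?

n(KOH) = 0.03575 L × 0.2990 mol/L = 0.01069 mol
From the 1:2 ratio, n(H2A) = 1/2 × 0.01069 = 5.345 × 10^-3 mol
M = m / n = 0.5665 g / 5.345 × 10^-3 mol = 106.0 g/mol

106.0 g/mol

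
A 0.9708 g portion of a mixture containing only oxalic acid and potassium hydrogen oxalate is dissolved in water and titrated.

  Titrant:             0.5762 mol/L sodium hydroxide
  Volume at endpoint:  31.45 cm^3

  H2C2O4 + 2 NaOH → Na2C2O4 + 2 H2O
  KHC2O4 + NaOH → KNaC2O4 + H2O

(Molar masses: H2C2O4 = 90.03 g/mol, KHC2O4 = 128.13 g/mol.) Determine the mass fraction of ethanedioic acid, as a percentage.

75.38 %

n(NaOH) = 0.03145 × 0.5762 = 0.01812 mol
Let x = n(H2C2O4), y = n(KHC2O4).
Titrant: 2x + 1y = 0.01812;  mass: 90.03x + 128.13y = 0.9708
Solving, x = 8.128 × 10^-3 mol, y = 1.866 × 10^-3 mol
mass of H2C2O4 = 8.128 × 10^-3 × 90.03 = 0.7318 g
% H2C2O4 = 0.7318 / 0.9708 × 100 = 75.38 %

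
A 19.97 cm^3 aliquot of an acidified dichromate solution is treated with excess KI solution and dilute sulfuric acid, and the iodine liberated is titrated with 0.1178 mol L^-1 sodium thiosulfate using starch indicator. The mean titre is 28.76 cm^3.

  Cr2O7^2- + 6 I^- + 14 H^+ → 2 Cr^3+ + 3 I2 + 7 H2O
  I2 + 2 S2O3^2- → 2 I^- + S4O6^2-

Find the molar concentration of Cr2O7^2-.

n(S2O3^2-) = 0.02876 × 0.1178 = 3.388 × 10^-3 mol
n(I2) = n(S2O3^2-)/2 = 1.694 × 10^-3 mol
From the 1:3 ratio, n(Cr2O7^2-) in the aliquot = 1/3 × 1.694 × 10^-3 = 5.647 × 10^-4 mol
[Cr2O7^2-] = 5.647 × 10^-4 / 0.01997 = 0.02828 mol/L

0.02828 mol/L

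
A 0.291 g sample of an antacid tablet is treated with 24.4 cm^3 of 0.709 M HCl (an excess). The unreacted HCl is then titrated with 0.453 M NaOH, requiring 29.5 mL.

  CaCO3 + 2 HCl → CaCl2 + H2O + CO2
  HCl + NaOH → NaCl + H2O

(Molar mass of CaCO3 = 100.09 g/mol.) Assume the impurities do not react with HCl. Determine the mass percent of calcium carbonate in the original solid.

67.7 %

n(HCl) added = 0.0244 × 0.709 = 0.0173 mol
n(NaOH) used in back-titration = 0.0295 × 0.453 = 0.0134 mol
n(HCl) left over = 0.0134 mol (1:1 ratio)
n(HCl) consumed by analyte = 0.0173 − 0.0134 = 3.94 × 10^-3 mol
From the 1:2 ratio, n(CaCO3) = 1/2 × 3.94 × 10^-3 = 1.97 × 10^-3 mol
mass of CaCO3 = 1.97 × 10^-3 × 100.09 = 0.197 g
% CaCO3 = 0.197 / 0.291 × 100 = 67.7 %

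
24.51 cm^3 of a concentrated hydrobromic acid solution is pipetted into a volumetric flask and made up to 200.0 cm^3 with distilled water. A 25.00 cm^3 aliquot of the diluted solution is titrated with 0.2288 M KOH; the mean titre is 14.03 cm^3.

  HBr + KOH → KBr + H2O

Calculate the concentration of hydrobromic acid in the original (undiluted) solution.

n(KOH) = 0.01403 × 0.2288 = 3.210 × 10^-3 mol
n(HBr) in the aliquot = 3.210 × 10^-3 mol (1:1 ratio)
[HBr]_dilute = 3.210 × 10^-3 / 0.02500 = 0.1284 mol/L
Dilution factor = 200.0 / 24.51 = 8.160
[HBr]_stock = 0.1284 × 8.160 = 1.048 mol/L

1.048 M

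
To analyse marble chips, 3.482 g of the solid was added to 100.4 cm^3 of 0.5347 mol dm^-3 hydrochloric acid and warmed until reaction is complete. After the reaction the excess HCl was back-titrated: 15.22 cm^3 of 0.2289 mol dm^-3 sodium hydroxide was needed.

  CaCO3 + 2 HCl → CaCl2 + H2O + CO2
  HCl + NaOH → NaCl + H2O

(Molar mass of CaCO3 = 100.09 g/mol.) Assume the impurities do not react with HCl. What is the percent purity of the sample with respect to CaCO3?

n(HCl) added = 0.1004 × 0.5347 = 0.05368 mol
n(NaOH) used in back-titration = 0.01522 × 0.2289 = 3.484 × 10^-3 mol
n(HCl) left over = 3.484 × 10^-3 mol (1:1 ratio)
n(HCl) consumed by analyte = 0.05368 − 3.484 × 10^-3 = 0.05020 mol
From the 1:2 ratio, n(CaCO3) = 1/2 × 0.05020 = 0.02510 mol
mass of CaCO3 = 0.02510 × 100.09 = 2.512 g
% CaCO3 = 2.512 / 3.482 × 100 = 72.15 %

72.15 %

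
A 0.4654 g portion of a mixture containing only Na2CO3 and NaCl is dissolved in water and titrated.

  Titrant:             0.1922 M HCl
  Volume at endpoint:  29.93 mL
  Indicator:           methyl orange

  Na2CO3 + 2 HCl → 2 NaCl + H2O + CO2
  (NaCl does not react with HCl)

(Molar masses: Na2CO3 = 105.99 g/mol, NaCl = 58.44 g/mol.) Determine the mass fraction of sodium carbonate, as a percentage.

65.50 %

n(HCl) = 0.02993 × 0.1922 = 5.753 × 10^-3 mol
Let x = n(Na2CO3), y = n(NaCl).
Titrant: 2x = 5.753 × 10^-3;  mass: 105.99x + 58.44y = 0.4654
Solving, x = 2.876 × 10^-3 mol, y = 2.747 × 10^-3 mol
mass of Na2CO3 = 2.876 × 10^-3 × 105.99 = 0.3049 g
% Na2CO3 = 0.3049 / 0.4654 × 100 = 65.50 %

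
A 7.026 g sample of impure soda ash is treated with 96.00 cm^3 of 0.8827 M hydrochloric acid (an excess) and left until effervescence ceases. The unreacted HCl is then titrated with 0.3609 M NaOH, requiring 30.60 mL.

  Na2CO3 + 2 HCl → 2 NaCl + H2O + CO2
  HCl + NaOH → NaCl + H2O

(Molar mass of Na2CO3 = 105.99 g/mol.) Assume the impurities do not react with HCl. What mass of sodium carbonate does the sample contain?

3.906 g

n(HCl) added = 0.09600 × 0.8827 = 0.08474 mol
n(NaOH) used in back-titration = 0.03060 × 0.3609 = 0.01104 mol
n(HCl) left over = 0.01104 mol (1:1 ratio)
n(HCl) consumed by analyte = 0.08474 − 0.01104 = 0.07370 mol
From the 1:2 ratio, n(Na2CO3) = 1/2 × 0.07370 = 0.03685 mol
mass of Na2CO3 = 0.03685 × 105.99 = 3.906 g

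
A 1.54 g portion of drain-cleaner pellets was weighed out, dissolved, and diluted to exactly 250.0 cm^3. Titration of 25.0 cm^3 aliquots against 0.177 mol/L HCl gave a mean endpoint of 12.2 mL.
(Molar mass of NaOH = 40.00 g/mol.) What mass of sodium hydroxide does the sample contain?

NaOH + HCl → NaCl + H2O
n(HCl) per titration = 0.0122 × 0.177 = 2.16 × 10^-3 mol
n(NaOH) in each aliquot = 2.16 × 10^-3 mol (1:1 ratio)
n(NaOH) in the whole flask = 2.16 × 10^-3 × 250.0/25.0 = 0.0216 mol
mass of NaOH = 0.0216 × 40.00 = 0.864 g

0.864 g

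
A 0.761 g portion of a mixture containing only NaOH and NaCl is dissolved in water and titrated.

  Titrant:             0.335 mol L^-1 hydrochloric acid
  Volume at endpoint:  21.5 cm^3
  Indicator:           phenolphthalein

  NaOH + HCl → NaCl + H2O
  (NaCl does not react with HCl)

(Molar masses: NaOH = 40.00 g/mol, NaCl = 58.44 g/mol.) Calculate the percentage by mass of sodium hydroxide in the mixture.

37.9 %

n(HCl) = 0.0215 × 0.335 = 7.20 × 10^-3 mol
Let x = n(NaOH), y = n(NaCl).
Titrant: 1x = 7.20 × 10^-3;  mass: 40.00x + 58.44y = 0.761
Solving, x = 7.20 × 10^-3 mol, y = 8.09 × 10^-3 mol
mass of NaOH = 7.20 × 10^-3 × 40.00 = 0.288 g
% NaOH = 0.288 / 0.761 × 100 = 37.9 %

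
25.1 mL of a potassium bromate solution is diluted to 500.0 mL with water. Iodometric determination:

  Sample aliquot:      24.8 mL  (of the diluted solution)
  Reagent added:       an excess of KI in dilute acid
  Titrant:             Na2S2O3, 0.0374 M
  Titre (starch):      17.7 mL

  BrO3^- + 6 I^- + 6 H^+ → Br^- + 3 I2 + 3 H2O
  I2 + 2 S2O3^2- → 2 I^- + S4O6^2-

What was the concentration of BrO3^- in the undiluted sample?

n(S2O3^2-) = 0.0177 × 0.0374 = 6.62 × 10^-4 mol
n(I2) = n(S2O3^2-)/2 = 3.31 × 10^-4 mol
From the 1:3 ratio, n(BrO3^-) in the aliquot = 1/3 × 3.31 × 10^-4 = 1.10 × 10^-4 mol
[BrO3^-]_dilute = 1.10 × 10^-4 / 0.0248 = 0.00445 mol/L
[BrO3^-]_original = 0.00445 × 500.0/25.1 = 0.0886 mol/L

0.0886 M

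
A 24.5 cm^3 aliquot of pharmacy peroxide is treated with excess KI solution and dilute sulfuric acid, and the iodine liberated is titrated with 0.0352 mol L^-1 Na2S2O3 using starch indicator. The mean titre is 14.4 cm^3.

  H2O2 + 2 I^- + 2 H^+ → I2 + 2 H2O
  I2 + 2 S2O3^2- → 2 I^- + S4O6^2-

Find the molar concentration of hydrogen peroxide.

n(S2O3^2-) = 0.0144 × 0.0352 = 5.07 × 10^-4 mol
n(I2) = n(S2O3^2-)/2 = 2.53 × 10^-4 mol
n(H2O2) in the aliquot = 2.53 × 10^-4 mol (1:1 ratio)
[H2O2] = 2.53 × 10^-4 / 0.0245 = 0.0103 mol/L

0.0103 mol/L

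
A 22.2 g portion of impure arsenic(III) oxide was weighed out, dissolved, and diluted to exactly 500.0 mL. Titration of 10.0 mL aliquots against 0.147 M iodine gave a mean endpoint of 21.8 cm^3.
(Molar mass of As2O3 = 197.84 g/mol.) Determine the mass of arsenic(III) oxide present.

15.8 g

As2O3 + 2 I2 + 2 H2O → As2O5 + 4 HI
n(I2) per titration = 0.0218 × 0.147 = 3.20 × 10^-3 mol
From the 1:2 ratio, n(As2O3) in each aliquot = 1/2 × 3.20 × 10^-3 = 1.60 × 10^-3 mol
n(As2O3) in the whole flask = 1.60 × 10^-3 × 500.0/10.0 = 0.0801 mol
mass of As2O3 = 0.0801 × 197.84 = 15.8 g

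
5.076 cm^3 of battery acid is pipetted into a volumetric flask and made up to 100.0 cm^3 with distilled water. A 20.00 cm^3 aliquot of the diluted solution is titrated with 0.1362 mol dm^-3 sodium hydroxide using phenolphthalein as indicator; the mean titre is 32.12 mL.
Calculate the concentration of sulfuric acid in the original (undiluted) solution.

H2SO4 + 2 NaOH → Na2SO4 + 2 H2O
n(NaOH) = 0.03212 × 0.1362 = 4.375 × 10^-3 mol
From the 1:2 ratio, n(H2SO4) in the aliquot = 1/2 × 4.375 × 10^-3 = 2.187 × 10^-3 mol
[H2SO4]_dilute = 2.187 × 10^-3 / 0.02000 = 0.1094 mol/L
Dilution factor = 100.0 / 5.076 = 19.70
[H2SO4]_stock = 0.1094 × 19.70 = 2.155 mol/L

2.155 mol/L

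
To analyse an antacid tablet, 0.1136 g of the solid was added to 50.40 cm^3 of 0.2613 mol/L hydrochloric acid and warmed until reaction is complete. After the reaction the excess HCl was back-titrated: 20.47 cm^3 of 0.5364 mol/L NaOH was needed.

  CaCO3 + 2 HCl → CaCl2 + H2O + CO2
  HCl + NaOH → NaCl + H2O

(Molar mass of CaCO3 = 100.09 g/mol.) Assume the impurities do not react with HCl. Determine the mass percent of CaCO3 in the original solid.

96.45 %

n(HCl) added = 0.05040 × 0.2613 = 0.01317 mol
n(NaOH) used in back-titration = 0.02047 × 0.5364 = 0.01098 mol
n(HCl) left over = 0.01098 mol (1:1 ratio)
n(HCl) consumed by analyte = 0.01317 − 0.01098 = 2.189 × 10^-3 mol
From the 1:2 ratio, n(CaCO3) = 1/2 × 2.189 × 10^-3 = 1.095 × 10^-3 mol
mass of CaCO3 = 1.095 × 10^-3 × 100.09 = 0.1096 g
% CaCO3 = 0.1096 / 0.1136 × 100 = 96.45 %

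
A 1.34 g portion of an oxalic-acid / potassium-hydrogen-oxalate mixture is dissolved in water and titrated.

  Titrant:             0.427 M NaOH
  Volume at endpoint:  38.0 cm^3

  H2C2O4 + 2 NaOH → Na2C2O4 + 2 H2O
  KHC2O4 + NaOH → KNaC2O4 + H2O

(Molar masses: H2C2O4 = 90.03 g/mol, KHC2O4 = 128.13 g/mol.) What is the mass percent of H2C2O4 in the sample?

n(NaOH) = 0.0380 × 0.427 = 0.0162 mol
Let x = n(H2C2O4), y = n(KHC2O4).
Titrant: 2x + 1y = 0.0162;  mass: 90.03x + 128.13y = 1.34
Solving, x = 4.45 × 10^-3 mol, y = 7.33 × 10^-3 mol
mass of H2C2O4 = 4.45 × 10^-3 × 90.03 = 0.400 g
% H2C2O4 = 0.400 / 1.34 × 100 = 29.9 %

29.9 %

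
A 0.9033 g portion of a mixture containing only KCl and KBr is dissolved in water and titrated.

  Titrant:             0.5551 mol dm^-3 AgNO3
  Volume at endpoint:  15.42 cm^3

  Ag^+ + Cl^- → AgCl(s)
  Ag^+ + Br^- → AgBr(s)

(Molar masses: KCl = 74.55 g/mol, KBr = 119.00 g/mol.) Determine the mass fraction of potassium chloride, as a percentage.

21.41 %

n(AgNO3) = 0.01542 × 0.5551 = 8.560 × 10^-3 mol
Let x = n(KCl), y = n(KBr).
Titrant: 1x + 1y = 8.560 × 10^-3;  mass: 74.55x + 119.00y = 0.9033
Solving, x = 2.594 × 10^-3 mol, y = 5.966 × 10^-3 mol
mass of KCl = 2.594 × 10^-3 × 74.55 = 0.1934 g
% KCl = 0.1934 / 0.9033 × 100 = 21.41 %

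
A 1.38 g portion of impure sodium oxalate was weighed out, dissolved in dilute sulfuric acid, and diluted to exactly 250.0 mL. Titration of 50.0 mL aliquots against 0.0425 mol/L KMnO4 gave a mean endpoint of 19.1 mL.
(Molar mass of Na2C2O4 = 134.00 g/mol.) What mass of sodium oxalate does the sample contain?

1.36 g

2 MnO4^- + 5 C2O4^2- + 16 H^+ → 2 Mn^2+ + 10 CO2 + 8 H2O
n(KMnO4) per titration = 0.0191 × 0.0425 = 8.12 × 10^-4 mol
From the 5:2 ratio, n(Na2C2O4) in each aliquot = 5/2 × 8.12 × 10^-4 = 2.03 × 10^-3 mol
n(Na2C2O4) in the whole flask = 2.03 × 10^-3 × 250.0/50.0 = 0.0101 mol
mass of Na2C2O4 = 0.0101 × 134.00 = 1.36 g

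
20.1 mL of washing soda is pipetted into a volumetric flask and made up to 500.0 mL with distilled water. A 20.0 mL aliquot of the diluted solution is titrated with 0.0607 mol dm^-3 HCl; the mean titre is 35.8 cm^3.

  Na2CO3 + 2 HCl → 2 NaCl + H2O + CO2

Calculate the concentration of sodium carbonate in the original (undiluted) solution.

1.35 mol/L

n(HCl) = 0.0358 × 0.0607 = 2.17 × 10^-3 mol
From the 1:2 ratio, n(Na2CO3) in the aliquot = 1/2 × 2.17 × 10^-3 = 1.09 × 10^-3 mol
[Na2CO3]_dilute = 1.09 × 10^-3 / 0.0200 = 0.0543 mol/L
Dilution factor = 500.0 / 20.1 = 24.88
[Na2CO3]_stock = 0.0543 × 24.88 = 1.35 mol/L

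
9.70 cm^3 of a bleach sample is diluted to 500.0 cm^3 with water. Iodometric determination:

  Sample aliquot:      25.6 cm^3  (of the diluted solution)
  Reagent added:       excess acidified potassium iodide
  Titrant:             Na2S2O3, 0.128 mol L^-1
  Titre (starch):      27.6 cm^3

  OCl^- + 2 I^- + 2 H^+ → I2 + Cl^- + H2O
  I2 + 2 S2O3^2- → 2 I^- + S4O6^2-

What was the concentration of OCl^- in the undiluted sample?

n(S2O3^2-) = 0.0276 × 0.128 = 3.53 × 10^-3 mol
n(I2) = n(S2O3^2-)/2 = 1.77 × 10^-3 mol
n(OCl^-) in the aliquot = 1.77 × 10^-3 mol (1:1 ratio)
[OCl^-]_dilute = 1.77 × 10^-3 / 0.0256 = 0.0690 mol/L
[OCl^-]_original = 0.0690 × 500.0/9.70 = 3.56 mol/L

3.56 mol/L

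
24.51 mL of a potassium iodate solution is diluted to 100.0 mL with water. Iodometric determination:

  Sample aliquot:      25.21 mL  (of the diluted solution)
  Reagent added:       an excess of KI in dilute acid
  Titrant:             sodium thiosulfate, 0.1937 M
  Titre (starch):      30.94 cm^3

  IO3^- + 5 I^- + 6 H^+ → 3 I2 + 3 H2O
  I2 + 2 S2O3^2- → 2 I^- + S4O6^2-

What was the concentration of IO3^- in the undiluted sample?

0.1617 M

n(S2O3^2-) = 0.03094 × 0.1937 = 5.993 × 10^-3 mol
n(I2) = n(S2O3^2-)/2 = 2.997 × 10^-3 mol
From the 1:3 ratio, n(IO3^-) in the aliquot = 1/3 × 2.997 × 10^-3 = 9.988 × 10^-4 mol
[IO3^-]_dilute = 9.988 × 10^-4 / 0.02521 = 0.03962 mol/L
[IO3^-]_original = 0.03962 × 100.0/24.51 = 0.1617 mol/L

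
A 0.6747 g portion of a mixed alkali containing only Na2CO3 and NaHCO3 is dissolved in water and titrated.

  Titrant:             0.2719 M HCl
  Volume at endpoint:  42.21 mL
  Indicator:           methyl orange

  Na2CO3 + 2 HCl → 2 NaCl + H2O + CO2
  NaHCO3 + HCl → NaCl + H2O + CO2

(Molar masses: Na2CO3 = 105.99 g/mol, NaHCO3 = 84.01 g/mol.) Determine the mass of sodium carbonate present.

n(HCl) = 0.04221 × 0.2719 = 0.01148 mol
Let x = n(Na2CO3), y = n(NaHCO3).
Titrant: 2x + 1y = 0.01148;  mass: 105.99x + 84.01y = 0.6747
Solving, x = 4.667 × 10^-3 mol, y = 2.144 × 10^-3 mol
mass of Na2CO3 = 4.667 × 10^-3 × 105.99 = 0.4946 g

0.4946 g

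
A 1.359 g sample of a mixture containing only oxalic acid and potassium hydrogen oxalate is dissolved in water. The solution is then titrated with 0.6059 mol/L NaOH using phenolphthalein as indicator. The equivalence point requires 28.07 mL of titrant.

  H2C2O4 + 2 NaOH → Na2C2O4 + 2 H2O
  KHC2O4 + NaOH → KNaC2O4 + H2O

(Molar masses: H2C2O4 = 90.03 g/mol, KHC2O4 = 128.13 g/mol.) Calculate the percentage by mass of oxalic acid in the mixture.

n(NaOH) = 0.02807 × 0.6059 = 0.01701 mol
Let x = n(H2C2O4), y = n(KHC2O4).
Titrant: 2x + 1y = 0.01701;  mass: 90.03x + 128.13y = 1.359
Solving, x = 4.934 × 10^-3 mol, y = 7.140 × 10^-3 mol
mass of H2C2O4 = 4.934 × 10^-3 × 90.03 = 0.4442 g
% H2C2O4 = 0.4442 / 1.359 × 100 = 32.69 %

32.69 %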